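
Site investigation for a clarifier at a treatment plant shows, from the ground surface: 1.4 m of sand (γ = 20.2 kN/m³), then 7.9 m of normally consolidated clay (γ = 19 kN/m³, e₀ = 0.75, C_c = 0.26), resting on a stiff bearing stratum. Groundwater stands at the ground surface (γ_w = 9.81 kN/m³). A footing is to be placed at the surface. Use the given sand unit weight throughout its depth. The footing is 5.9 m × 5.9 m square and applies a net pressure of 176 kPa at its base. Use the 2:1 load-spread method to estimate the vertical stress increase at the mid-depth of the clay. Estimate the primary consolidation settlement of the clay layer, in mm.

Mid-depth of clay below the ground surface: z = 1.4 + 7.9/2 = 5.35 m.
Total vertical stress at mid-clay: σ_v = 20.2×1.4 + 19×3.95 = 103.33 kPa.
Pore pressure: u = 9.81×(5.35 − 0) = 52.483 kPa.
Initial effective stress: σ'_0 = σ_v − u = 103.33 − 52.483 = 50.847 kPa.
Stress increase at mid-clay by the 2:1 spreading method:
Δσ = qBL/((B+z)(L+z)) = 176×5.9×5.9/((5.9+5.35)(5.9+5.35)) = 48.407 kPa
Final effective stress: σ'_f = σ'_0 + Δσ = 50.847 + 48.407 = 99.254 kPa.
Normally consolidated clay, so the full stress increment lies on the virgin compression line:
S_c = C_c·H/(1+e₀)·log₁₀(σ'_f/σ'_0) = 0.26×7.9/(1+0.75)×log₁₀(99.254/50.847)
    = 1.1737 × 0.29048 = 0.3409 m

S_c ≈ 341 mm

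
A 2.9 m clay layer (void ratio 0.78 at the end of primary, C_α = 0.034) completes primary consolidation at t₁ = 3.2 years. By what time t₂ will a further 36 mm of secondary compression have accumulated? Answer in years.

t₂ ≈ 14.3 years

S_s = C_α·H/(1+e_p)·log₁₀(t₂/t₁) ⇒ log₁₀(t₂/t₁) = S_s·(1+e_p)/(C_α·H).
log₁₀(t₂/t₁) = 0.036 × (1+0.78) / (0.034×2.9) = 0.6499
t₂ = t₁ × 10^0.6499 = 3.2 × 4.466 = 14.29 years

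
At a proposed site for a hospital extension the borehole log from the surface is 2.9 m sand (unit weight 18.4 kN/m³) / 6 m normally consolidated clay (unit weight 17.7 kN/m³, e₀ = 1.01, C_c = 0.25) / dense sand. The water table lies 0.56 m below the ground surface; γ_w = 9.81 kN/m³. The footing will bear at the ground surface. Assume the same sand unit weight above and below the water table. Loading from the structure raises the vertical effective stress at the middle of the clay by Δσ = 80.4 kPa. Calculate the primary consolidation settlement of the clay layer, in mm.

S_c ≈ 295 mm

Mid-depth of clay below the ground surface: z = 2.9 + 6/2 = 5.9 m.
Total vertical stress at mid-clay: σ_v = 18.4×2.9 + 17.7×3 = 106.46 kPa.
Pore pressure: u = 9.81×(5.9 − 0.56) = 52.385 kPa.
Initial effective stress: σ'_0 = σ_v − u = 106.46 − 52.385 = 54.075 kPa.
Final effective stress: σ'_f = σ'_0 + Δσ = 54.075 + 80.4 = 134.48 kPa.
Normally consolidated clay, so the full stress increment lies on the virgin compression line:
S_c = C_c·H/(1+e₀)·log₁₀(σ'_f/σ'_0) = 0.25×6/(1+1.01)×log₁₀(134.48/54.075)
    = 0.74627 × 0.39566 = 0.2953 m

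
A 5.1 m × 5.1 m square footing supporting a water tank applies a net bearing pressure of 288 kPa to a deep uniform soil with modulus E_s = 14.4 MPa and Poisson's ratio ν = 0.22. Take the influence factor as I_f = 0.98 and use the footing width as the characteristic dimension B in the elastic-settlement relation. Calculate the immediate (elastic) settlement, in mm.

Immediate (elastic) settlement: S_e = q·B·(1−ν²)/E_s · I_f.
E_s = 14.4 MPa = 14400 kPa.
S_e = 288 × 5.1 × (1 − 0.22²) / 14400 × 0.98
    = 288 × 5.1 × 0.9516 / 14400 × 0.98
    = 0.09512 m = 95.12 mm

S_e ≈ 95.1 mm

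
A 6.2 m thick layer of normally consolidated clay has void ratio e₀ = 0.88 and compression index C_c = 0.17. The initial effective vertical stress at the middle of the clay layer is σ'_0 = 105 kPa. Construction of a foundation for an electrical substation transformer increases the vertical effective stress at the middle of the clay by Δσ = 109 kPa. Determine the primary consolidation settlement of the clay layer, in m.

Final effective stress: σ'_f = σ'_0 + Δσ = 105 + 109 = 214 kPa.
Normally consolidated clay, so the full stress increment lies on the virgin compression line:
S_c = C_c·H/(1+e₀)·log₁₀(σ'_f/σ'_0) = 0.17×6.2/(1+0.88)×log₁₀(214/105)
    = 0.56064 × 0.30922 = 0.1734 m

S_c ≈ 0.173 m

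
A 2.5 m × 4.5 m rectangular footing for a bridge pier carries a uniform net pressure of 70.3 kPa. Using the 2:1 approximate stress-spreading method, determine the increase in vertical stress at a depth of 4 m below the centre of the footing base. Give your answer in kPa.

By the 2:1 method the load spreads at 1 horizontal : 2 vertical, so at depth z the loaded area has grown by z in each plan dimension:
Δσ = qBL/((B+z)(L+z)) = 70.3×2.5×4.5/((2.5+4)(4.5+4)) = 14.314 kPa

Δσ_z ≈ 14.3 kPa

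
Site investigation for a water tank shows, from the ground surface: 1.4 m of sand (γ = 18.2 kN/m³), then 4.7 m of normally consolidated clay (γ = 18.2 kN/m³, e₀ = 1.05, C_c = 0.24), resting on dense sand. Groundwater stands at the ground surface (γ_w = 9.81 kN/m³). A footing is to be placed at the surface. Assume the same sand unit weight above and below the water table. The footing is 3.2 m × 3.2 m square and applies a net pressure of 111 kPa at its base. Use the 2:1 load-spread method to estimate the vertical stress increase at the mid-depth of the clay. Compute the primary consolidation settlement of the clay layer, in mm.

S_c ≈ 133 mm

Mid-depth of clay below the ground surface: z = 1.4 + 4.7/2 = 3.75 m.
Total vertical stress at mid-clay: σ_v = 18.2×1.4 + 18.2×2.35 = 68.25 kPa.
Pore pressure: u = 9.81×(3.75 − 0) = 36.788 kPa.
Initial effective stress: σ'_0 = σ_v − u = 68.25 − 36.788 = 31.462 kPa.
Stress increase at mid-clay by the 2:1 spreading method:
Δσ = qBL/((B+z)(L+z)) = 111×3.2×3.2/((3.2+3.75)(3.2+3.75)) = 23.532 kPa
Final effective stress: σ'_f = σ'_0 + Δσ = 31.462 + 23.532 = 54.994 kPa.
Normally consolidated clay, so the full stress increment lies on the virgin compression line:
S_c = C_c·H/(1+e₀)·log₁₀(σ'_f/σ'_0) = 0.24×4.7/(1+1.05)×log₁₀(54.994/31.462)
    = 0.55024 × 0.24253 = 0.1334 m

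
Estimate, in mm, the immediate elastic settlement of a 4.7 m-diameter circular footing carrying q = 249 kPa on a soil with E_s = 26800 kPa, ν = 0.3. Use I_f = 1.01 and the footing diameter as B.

S_e ≈ 40.1 mm

Immediate (elastic) settlement: S_e = q·B·(1−ν²)/E_s · I_f.
S_e = 249 × 4.7 × (1 − 0.3²) / 26800 × 1.01
    = 249 × 4.7 × 0.91 / 26800 × 1.01
    = 0.04014 m = 40.14 mm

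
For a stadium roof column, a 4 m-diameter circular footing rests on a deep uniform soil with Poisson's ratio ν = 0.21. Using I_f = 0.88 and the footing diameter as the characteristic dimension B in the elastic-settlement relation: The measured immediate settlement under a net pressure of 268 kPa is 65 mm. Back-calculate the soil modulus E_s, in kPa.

E_s ≈ 13900 kPa

S_e = q·B·(1−ν²)/E_s · I_f  ⇒  E_s = q·B·(1−ν²)·I_f / S_e.
E_s = 268 × 4 × 0.9559 × 0.88 / 0.065 = 13870 kPa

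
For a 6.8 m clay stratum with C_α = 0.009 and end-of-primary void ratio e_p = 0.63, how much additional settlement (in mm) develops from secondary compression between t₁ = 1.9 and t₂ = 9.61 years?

S_s ≈ 26.4 mm

Secondary compression: S_s = C_α·H/(1+e_p)·log₁₀(t₂/t₁)
S_s = 0.009×6.8/(1+0.63)×log₁₀(9.61/1.9)
    = 0.03755 × 0.704 = 0.02643 m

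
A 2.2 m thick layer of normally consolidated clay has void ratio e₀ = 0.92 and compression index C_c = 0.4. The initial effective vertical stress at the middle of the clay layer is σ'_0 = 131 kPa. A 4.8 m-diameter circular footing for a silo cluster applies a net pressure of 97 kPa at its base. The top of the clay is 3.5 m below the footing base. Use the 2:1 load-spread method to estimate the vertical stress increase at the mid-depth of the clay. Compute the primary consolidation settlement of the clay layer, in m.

S_c ≈ 0.0351 m

Mid-depth of clay below the footing base: z = 3.5 + 2.2/2 = 4.6 m.
Stress increase at mid-clay by the 2:1 spreading method:
Δσ ≈ qD²/(D+z)² = 97×4.8²/(4.8+4.6)² = 25.293 kPa
Final effective stress: σ'_f = σ'_0 + Δσ = 131 + 25.293 = 156.29 kPa.
Normally consolidated clay, so the full stress increment lies on the virgin compression line:
S_c = C_c·H/(1+e₀)·log₁₀(σ'_f/σ'_0) = 0.4×2.2/(1+0.92)×log₁₀(156.29/131)
    = 0.45833 × 0.07666 = 0.03514 m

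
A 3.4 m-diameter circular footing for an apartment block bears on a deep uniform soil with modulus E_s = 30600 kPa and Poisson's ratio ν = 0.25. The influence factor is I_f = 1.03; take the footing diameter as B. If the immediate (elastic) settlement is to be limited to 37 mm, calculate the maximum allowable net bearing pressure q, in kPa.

q ≈ 345 kPa

S_e = q·B·(1−ν²)/E_s · I_f  ⇒  q = S_e·E_s / (B·(1−ν²)·I_f).
q = 0.037 × 30600 / (3.4 × 0.9375 × 1.03) = 344.9 kPa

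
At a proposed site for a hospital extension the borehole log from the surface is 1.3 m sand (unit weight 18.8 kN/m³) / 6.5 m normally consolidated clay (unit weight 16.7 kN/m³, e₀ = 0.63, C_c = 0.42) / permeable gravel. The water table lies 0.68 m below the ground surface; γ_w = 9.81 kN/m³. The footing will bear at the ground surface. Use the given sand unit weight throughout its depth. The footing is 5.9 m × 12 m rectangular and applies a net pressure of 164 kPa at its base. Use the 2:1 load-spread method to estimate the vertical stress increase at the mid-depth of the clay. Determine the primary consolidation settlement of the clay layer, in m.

S_c ≈ 0.708 m

Mid-depth of clay below the ground surface: z = 1.3 + 6.5/2 = 4.55 m.
Total vertical stress at mid-clay: σ_v = 18.8×1.3 + 16.7×3.25 = 78.715 kPa.
Pore pressure: u = 9.81×(4.55 − 0.68) = 37.965 kPa.
Initial effective stress: σ'_0 = σ_v − u = 78.715 − 37.965 = 40.75 kPa.
Stress increase at mid-clay by the 2:1 spreading method:
Δσ = qBL/((B+z)(L+z)) = 164×5.9×12/((5.9+4.55)(12+4.55)) = 67.137 kPa
Final effective stress: σ'_f = σ'_0 + Δσ = 40.75 + 67.137 = 107.89 kPa.
Normally consolidated clay, so the full stress increment lies on the virgin compression line:
S_c = C_c·H/(1+e₀)·log₁₀(σ'_f/σ'_0) = 0.42×6.5/(1+0.63)×log₁₀(107.89/40.75)
    = 1.6748 × 0.42285 = 0.7082 m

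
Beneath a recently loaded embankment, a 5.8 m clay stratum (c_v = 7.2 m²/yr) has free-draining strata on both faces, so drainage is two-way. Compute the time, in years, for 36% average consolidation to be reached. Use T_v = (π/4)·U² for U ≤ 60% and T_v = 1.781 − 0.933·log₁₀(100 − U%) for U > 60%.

Drainage path length: H_d = H/2 = 2.9 m (double drainage).
U ≤ 60%: T_v = (π/4)·U² = (π/4)×0.36² = 0.10179.
t = T_v·H_d²/c_v = 0.10179×2.9²/7.2 = 0.1189 years.

t ≈ 0.119 years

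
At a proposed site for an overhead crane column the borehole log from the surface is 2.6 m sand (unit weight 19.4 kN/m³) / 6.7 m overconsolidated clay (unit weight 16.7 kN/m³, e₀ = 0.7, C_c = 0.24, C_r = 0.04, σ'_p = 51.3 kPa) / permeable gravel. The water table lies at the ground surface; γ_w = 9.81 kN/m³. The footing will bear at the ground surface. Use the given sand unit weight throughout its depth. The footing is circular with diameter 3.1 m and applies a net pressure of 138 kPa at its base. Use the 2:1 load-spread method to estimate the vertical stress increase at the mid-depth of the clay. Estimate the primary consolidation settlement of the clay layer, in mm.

S_c ≈ 96.7 mm

Mid-depth of clay below the ground surface: z = 2.6 + 6.7/2 = 5.95 m.
Total vertical stress at mid-clay: σ_v = 19.4×2.6 + 16.7×3.35 = 106.38 kPa.
Pore pressure: u = 9.81×(5.95 − 0) = 58.37 kPa.
Initial effective stress: σ'_0 = σ_v − u = 106.38 − 58.37 = 48.01 kPa.
Stress increase at mid-clay by the 2:1 spreading method:
Δσ ≈ qD²/(D+z)² = 138×3.1²/(3.1+5.95)² = 16.192 kPa
Final effective stress: σ'_f = 48.01 + 16.192 = 64.202 kPa.
σ'_f = 64.202 > σ'_p = 51.3 kPa, so the stress path crosses the preconsolidation pressure — recompression up to σ'_p, then virgin compression beyond:
S_c = H/(1+e₀)·[C_r·log₁₀(σ'_p/σ'_0) + C_c·log₁₀(σ'_f/σ'_p)]
    = 6.7/1.7 × [0.04×log₁₀(51.3/48.01) + 0.24×log₁₀(64.202/51.3)]
    = 3.9412 × [0.0011514 + 0.023383] = 0.09669 m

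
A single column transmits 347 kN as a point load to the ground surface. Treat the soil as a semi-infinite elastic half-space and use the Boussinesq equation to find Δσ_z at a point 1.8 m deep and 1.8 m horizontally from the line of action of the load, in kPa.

Δσ_z ≈ 9.04 kPa

Boussinesq vertical stress below a point load on an elastic half-space:
Δσ_z = 3P/(2πz²) · [1 + (r/z)²]^(−5/2)
r/z = 1.8/1.8 = 1; [1+(r/z)²]^(−5/2) = 0.17678.
Δσ_z = 3×347/(2π×1.8²) × 0.17678 = 51.136 × 0.17678 = 9.04 kPa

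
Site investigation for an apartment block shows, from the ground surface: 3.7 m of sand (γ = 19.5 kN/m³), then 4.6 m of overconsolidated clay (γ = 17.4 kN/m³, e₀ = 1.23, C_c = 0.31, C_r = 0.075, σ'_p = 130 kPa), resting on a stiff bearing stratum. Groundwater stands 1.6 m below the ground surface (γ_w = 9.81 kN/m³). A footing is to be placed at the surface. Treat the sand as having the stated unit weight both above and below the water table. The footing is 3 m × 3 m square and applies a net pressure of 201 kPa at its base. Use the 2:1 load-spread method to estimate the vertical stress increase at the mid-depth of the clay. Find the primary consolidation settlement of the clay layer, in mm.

S_c ≈ 18.8 mm

Mid-depth of clay below the ground surface: z = 3.7 + 4.6/2 = 6 m.
Total vertical stress at mid-clay: σ_v = 19.5×3.7 + 17.4×2.3 = 112.17 kPa.
Pore pressure: u = 9.81×(6 − 1.6) = 43.164 kPa.
Initial effective stress: σ'_0 = σ_v − u = 112.17 − 43.164 = 69.006 kPa.
Stress increase at mid-clay by the 2:1 spreading method:
Δσ = qBL/((B+z)(L+z)) = 201×3×3/((3+6)(3+6)) = 22.333 kPa
Final effective stress: σ'_f = 69.006 + 22.333 = 91.339 kPa.
σ'_f = 91.339 ≤ σ'_p = 130 kPa, so the clay remains overconsolidated and only the recompression index applies:
S_c = C_r·H/(1+e₀)·log₁₀(σ'_f/σ'_0) = 0.075×4.6/2.23×log₁₀(91.339/69.006)
    = 0.15471 × 0.12177 = 0.01884 m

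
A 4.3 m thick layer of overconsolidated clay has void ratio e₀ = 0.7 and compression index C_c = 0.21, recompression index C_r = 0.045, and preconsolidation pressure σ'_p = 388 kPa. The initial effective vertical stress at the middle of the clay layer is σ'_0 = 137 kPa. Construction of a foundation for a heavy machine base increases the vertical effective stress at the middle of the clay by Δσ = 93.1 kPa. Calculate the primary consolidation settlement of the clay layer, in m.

Final effective stress: σ'_f = 137 + 93.1 = 230.1 kPa.
σ'_f = 230.1 ≤ σ'_p = 388 kPa, so the clay remains overconsolidated and only the recompression index applies:
S_c = C_r·H/(1+e₀)·log₁₀(σ'_f/σ'_0) = 0.045×4.3/1.7×log₁₀(230.1/137)
    = 0.11382 × 0.2252 = 0.02563 m

S_c ≈ 0.0256 m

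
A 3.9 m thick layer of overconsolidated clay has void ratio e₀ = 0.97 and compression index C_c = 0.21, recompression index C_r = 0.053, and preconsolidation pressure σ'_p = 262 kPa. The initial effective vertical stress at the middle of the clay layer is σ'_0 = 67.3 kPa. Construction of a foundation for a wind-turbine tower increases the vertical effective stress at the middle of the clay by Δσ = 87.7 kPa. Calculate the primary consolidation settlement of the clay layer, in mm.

S_c ≈ 38 mm

Final effective stress: σ'_f = 67.3 + 87.7 = 155 kPa.
σ'_f = 155 ≤ σ'_p = 262 kPa, so the clay remains overconsolidated and only the recompression index applies:
S_c = C_r·H/(1+e₀)·log₁₀(σ'_f/σ'_0) = 0.053×3.9/1.97×log₁₀(155/67.3)
    = 0.10492 × 0.36232 = 0.03802 m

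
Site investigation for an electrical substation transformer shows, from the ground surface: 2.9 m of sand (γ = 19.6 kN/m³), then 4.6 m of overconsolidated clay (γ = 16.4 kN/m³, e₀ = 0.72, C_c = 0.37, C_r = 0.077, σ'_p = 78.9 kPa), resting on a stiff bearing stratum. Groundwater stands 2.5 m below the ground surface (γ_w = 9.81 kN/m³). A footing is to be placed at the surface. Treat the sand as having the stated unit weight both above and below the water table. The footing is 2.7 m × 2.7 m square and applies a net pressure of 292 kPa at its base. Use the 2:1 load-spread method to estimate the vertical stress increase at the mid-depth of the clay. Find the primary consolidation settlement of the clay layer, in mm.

S_c ≈ 124 mm

Mid-depth of clay below the ground surface: z = 2.9 + 4.6/2 = 5.2 m.
Total vertical stress at mid-clay: σ_v = 19.6×2.9 + 16.4×2.3 = 94.56 kPa.
Pore pressure: u = 9.81×(5.2 − 2.5) = 26.487 kPa.
Initial effective stress: σ'_0 = σ_v − u = 94.56 − 26.487 = 68.073 kPa.
Stress increase at mid-clay by the 2:1 spreading method:
Δσ = qBL/((B+z)(L+z)) = 292×2.7×2.7/((2.7+5.2)(2.7+5.2)) = 34.108 kPa
Final effective stress: σ'_f = 68.073 + 34.108 = 102.18 kPa.
σ'_f = 102.18 > σ'_p = 78.9 kPa, so the stress path crosses the preconsolidation pressure — recompression up to σ'_p, then virgin compression beyond:
S_c = H/(1+e₀)·[C_r·log₁₀(σ'_p/σ'_0) + C_c·log₁₀(σ'_f/σ'_p)]
    = 4.6/1.72 × [0.077×log₁₀(78.9/68.073) + 0.37×log₁₀(102.18/78.9)]
    = 2.6744 × [0.0049359 + 0.041547] = 0.1243 m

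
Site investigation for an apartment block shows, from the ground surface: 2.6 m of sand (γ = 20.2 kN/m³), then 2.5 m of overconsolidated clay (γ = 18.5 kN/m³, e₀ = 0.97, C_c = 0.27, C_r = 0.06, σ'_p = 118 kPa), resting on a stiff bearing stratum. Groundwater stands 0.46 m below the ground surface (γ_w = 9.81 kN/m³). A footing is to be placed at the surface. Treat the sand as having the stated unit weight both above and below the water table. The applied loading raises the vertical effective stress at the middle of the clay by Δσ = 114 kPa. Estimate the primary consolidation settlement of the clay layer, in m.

S_c ≈ 0.0758 m

Mid-depth of clay below the ground surface: z = 2.6 + 2.5/2 = 3.85 m.
Total vertical stress at mid-clay: σ_v = 20.2×2.6 + 18.5×1.25 = 75.645 kPa.
Pore pressure: u = 9.81×(3.85 − 0.46) = 33.256 kPa.
Initial effective stress: σ'_0 = σ_v − u = 75.645 − 33.256 = 42.389 kPa.
Final effective stress: σ'_f = 42.389 + 114 = 156.39 kPa.
σ'_f = 156.39 > σ'_p = 118 kPa, so the stress path crosses the preconsolidation pressure — recompression up to σ'_p, then virgin compression beyond:
S_c = H/(1+e₀)·[C_r·log₁₀(σ'_p/σ'_0) + C_c·log₁₀(σ'_f/σ'_p)]
    = 2.5/1.97 × [0.06×log₁₀(118/42.389) + 0.27×log₁₀(156.39/118)]
    = 1.269 × [0.026678 + 0.033028] = 0.07577 m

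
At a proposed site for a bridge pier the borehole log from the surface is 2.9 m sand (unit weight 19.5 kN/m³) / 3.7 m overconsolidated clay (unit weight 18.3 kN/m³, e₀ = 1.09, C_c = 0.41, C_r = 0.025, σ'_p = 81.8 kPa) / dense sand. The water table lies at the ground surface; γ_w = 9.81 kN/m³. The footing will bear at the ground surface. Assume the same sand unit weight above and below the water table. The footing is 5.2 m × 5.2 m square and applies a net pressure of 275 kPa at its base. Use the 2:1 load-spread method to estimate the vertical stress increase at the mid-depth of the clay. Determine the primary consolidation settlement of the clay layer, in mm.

S_c ≈ 130 mm

Mid-depth of clay below the ground surface: z = 2.9 + 3.7/2 = 4.75 m.
Total vertical stress at mid-clay: σ_v = 19.5×2.9 + 18.3×1.85 = 90.405 kPa.
Pore pressure: u = 9.81×(4.75 − 0) = 46.598 kPa.
Initial effective stress: σ'_0 = σ_v − u = 90.405 − 46.598 = 43.807 kPa.
Stress increase at mid-clay by the 2:1 spreading method:
Δσ = qBL/((B+z)(L+z)) = 275×5.2×5.2/((5.2+4.75)(5.2+4.75)) = 75.109 kPa
Final effective stress: σ'_f = 43.807 + 75.109 = 118.92 kPa.
σ'_f = 118.92 > σ'_p = 81.8 kPa, so the stress path crosses the preconsolidation pressure — recompression up to σ'_p, then virgin compression beyond:
S_c = H/(1+e₀)·[C_r·log₁₀(σ'_p/σ'_0) + C_c·log₁₀(σ'_f/σ'_p)]
    = 3.7/2.09 × [0.025×log₁₀(81.8/43.807) + 0.41×log₁₀(118.92/81.8)]
    = 1.7703 × [0.0067802 + 0.066626] = 0.13 m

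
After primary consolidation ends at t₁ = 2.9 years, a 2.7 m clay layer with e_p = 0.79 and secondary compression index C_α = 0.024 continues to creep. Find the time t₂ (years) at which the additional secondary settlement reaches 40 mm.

S_s = C_α·H/(1+e_p)·log₁₀(t₂/t₁) ⇒ log₁₀(t₂/t₁) = S_s·(1+e_p)/(C_α·H).
log₁₀(t₂/t₁) = 0.04 × (1+0.79) / (0.024×2.7) = 1.105
t₂ = t₁ × 10^1.105 = 2.9 × 12.73 = 36.93 years

t₂ ≈ 36.9 years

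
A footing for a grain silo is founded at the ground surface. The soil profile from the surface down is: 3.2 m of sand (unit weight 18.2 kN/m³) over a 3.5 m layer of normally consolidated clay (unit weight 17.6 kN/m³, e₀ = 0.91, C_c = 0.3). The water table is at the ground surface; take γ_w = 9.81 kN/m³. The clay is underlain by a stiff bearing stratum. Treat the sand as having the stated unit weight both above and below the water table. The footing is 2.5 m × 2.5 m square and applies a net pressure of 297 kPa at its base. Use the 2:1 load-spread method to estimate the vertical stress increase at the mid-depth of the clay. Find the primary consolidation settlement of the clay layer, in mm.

Mid-depth of clay below the ground surface: z = 3.2 + 3.5/2 = 4.95 m.
Total vertical stress at mid-clay: σ_v = 18.2×3.2 + 17.6×1.75 = 89.04 kPa.
Pore pressure: u = 9.81×(4.95 − 0) = 48.56 kPa.
Initial effective stress: σ'_0 = σ_v − u = 89.04 − 48.56 = 40.48 kPa.
Stress increase at mid-clay by the 2:1 spreading method:
Δσ = qBL/((B+z)(L+z)) = 297×2.5×2.5/((2.5+4.95)(2.5+4.95)) = 33.444 kPa
Final effective stress: σ'_f = σ'_0 + Δσ = 40.48 + 33.444 = 73.924 kPa.
Normally consolidated clay, so the full stress increment lies on the virgin compression line:
S_c = C_c·H/(1+e₀)·log₁₀(σ'_f/σ'_0) = 0.3×3.5/(1+0.91)×log₁₀(73.924/40.48)
    = 0.54974 × 0.26154 = 0.1438 m

S_c ≈ 144 mm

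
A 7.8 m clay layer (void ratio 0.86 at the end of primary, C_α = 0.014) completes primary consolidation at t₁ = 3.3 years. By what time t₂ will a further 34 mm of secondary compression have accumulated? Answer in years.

t₂ ≈ 12.5 years

S_s = C_α·H/(1+e_p)·log₁₀(t₂/t₁) ⇒ log₁₀(t₂/t₁) = S_s·(1+e_p)/(C_α·H).
log₁₀(t₂/t₁) = 0.034 × (1+0.86) / (0.014×7.8) = 0.5791
t₂ = t₁ × 10^0.5791 = 3.3 × 3.794 = 12.52 years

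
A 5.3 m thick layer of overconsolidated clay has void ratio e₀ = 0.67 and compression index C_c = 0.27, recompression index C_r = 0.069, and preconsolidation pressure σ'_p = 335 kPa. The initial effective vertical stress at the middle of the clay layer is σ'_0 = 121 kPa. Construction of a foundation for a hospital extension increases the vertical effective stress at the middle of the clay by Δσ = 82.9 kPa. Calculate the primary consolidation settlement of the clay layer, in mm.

S_c ≈ 49.6 mm

Final effective stress: σ'_f = 121 + 82.9 = 203.9 kPa.
σ'_f = 203.9 ≤ σ'_p = 335 kPa, so the clay remains overconsolidated and only the recompression index applies:
S_c = C_r·H/(1+e₀)·log₁₀(σ'_f/σ'_0) = 0.069×5.3/1.67×log₁₀(203.9/121)
    = 0.21899 × 0.22663 = 0.04963 m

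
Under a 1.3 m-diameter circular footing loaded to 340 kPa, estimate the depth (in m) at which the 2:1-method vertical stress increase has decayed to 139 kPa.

z ≈ 0.733 m

2:1 spreading — at depth z the loaded area has grown by z in each plan dimension:
qD²/(D+z)² = Δσ_z ⇒ z = D(√(q/Δσ_z) − 1) = 1.3×(√(340/139) − 1) = 0.7332 m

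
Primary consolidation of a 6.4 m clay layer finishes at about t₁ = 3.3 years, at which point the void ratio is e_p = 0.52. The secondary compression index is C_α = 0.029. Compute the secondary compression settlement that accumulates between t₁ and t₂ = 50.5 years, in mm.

Secondary compression: S_s = C_α·H/(1+e_p)·log₁₀(t₂/t₁)
S_s = 0.029×6.4/(1+0.52)×log₁₀(50.5/3.3)
    = 0.1221 × 1.185 = 0.1447 m

S_s ≈ 145 mm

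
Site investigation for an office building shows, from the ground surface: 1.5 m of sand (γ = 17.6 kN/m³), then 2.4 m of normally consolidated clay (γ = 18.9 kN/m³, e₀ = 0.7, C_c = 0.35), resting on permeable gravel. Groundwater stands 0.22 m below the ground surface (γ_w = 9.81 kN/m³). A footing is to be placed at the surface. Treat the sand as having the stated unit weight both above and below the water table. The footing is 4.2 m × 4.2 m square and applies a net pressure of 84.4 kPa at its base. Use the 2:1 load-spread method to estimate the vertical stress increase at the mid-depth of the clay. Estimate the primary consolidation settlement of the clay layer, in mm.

Mid-depth of clay below the ground surface: z = 1.5 + 2.4/2 = 2.7 m.
Total vertical stress at mid-clay: σ_v = 17.6×1.5 + 18.9×1.2 = 49.08 kPa.
Pore pressure: u = 9.81×(2.7 − 0.22) = 24.329 kPa.
Initial effective stress: σ'_0 = σ_v − u = 49.08 − 24.329 = 24.751 kPa.
Stress increase at mid-clay by the 2:1 spreading method:
Δσ = qBL/((B+z)(L+z)) = 84.4×4.2×4.2/((4.2+2.7)(4.2+2.7)) = 31.271 kPa
Final effective stress: σ'_f = σ'_0 + Δσ = 24.751 + 31.271 = 56.022 kPa.
Normally consolidated clay, so the full stress increment lies on the virgin compression line:
S_c = C_c·H/(1+e₀)·log₁₀(σ'_f/σ'_0) = 0.35×2.4/(1+0.7)×log₁₀(56.022/24.751)
    = 0.49412 × 0.35477 = 0.1753 m

S_c ≈ 175 mm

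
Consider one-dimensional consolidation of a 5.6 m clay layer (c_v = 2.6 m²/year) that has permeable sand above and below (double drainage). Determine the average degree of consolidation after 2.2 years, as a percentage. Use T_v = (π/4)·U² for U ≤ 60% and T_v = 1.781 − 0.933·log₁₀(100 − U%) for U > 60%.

U ≈ 86.6 %

Drainage path length: H_d = H/2 = 2.8 m (double drainage).
T_v = c_v·t/H_d² = 2.6×2.2/2.8² = 0.72959.
T_v = 0.72959 corresponds to the U > 60% branch:
U = 1 − 10^((1.781 − T_v)/0.933)/100 = 0.8661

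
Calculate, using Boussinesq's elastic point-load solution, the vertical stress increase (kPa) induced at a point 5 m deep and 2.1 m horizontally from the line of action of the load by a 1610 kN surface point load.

Δσ_z ≈ 20.5 kPa

Boussinesq vertical stress below a point load on an elastic half-space:
Δσ_z = 3P/(2πz²) · [1 + (r/z)²]^(−5/2)
r/z = 2.1/5 = 0.42; [1+(r/z)²]^(−5/2) = 0.66621.
Δσ_z = 3×1610/(2π×5²) × 0.66621 = 30.749 × 0.66621 = 20.49 kPa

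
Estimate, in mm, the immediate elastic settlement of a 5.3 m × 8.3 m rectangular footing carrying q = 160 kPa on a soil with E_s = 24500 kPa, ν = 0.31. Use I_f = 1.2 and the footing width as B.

S_e ≈ 37.5 mm

Immediate (elastic) settlement: S_e = q·B·(1−ν²)/E_s · I_f.
S_e = 160 × 5.3 × (1 − 0.31²) / 24500 × 1.2
    = 160 × 5.3 × 0.9039 / 24500 × 1.2
    = 0.03754 m = 37.54 mm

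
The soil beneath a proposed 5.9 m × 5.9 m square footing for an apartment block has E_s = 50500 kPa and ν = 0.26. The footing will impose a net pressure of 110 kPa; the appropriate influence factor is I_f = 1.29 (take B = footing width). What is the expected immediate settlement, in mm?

Immediate (elastic) settlement: S_e = q·B·(1−ν²)/E_s · I_f.
S_e = 110 × 5.9 × (1 − 0.26²) / 50500 × 1.29
    = 110 × 5.9 × 0.9324 / 50500 × 1.29
    = 0.01546 m = 15.46 mm

S_e ≈ 15.5 mm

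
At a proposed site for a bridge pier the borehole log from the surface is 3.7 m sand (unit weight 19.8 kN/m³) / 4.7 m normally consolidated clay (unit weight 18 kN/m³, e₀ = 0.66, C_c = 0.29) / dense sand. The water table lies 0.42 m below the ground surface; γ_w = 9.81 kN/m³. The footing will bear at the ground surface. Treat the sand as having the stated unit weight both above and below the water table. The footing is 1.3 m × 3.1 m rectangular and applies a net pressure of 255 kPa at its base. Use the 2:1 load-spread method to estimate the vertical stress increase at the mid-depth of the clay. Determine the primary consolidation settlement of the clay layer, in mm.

S_c ≈ 80.5 mm

Mid-depth of clay below the ground surface: z = 3.7 + 4.7/2 = 6.05 m.
Total vertical stress at mid-clay: σ_v = 19.8×3.7 + 18×2.35 = 115.56 kPa.
Pore pressure: u = 9.81×(6.05 − 0.42) = 55.23 kPa.
Initial effective stress: σ'_0 = σ_v − u = 115.56 − 55.23 = 60.33 kPa.
Stress increase at mid-clay by the 2:1 spreading method:
Δσ = qBL/((B+z)(L+z)) = 255×1.3×3.1/((1.3+6.05)(3.1+6.05)) = 15.28 kPa
Final effective stress: σ'_f = σ'_0 + Δσ = 60.33 + 15.28 = 75.61 kPa.
Normally consolidated clay, so the full stress increment lies on the virgin compression line:
S_c = C_c·H/(1+e₀)·log₁₀(σ'_f/σ'_0) = 0.29×4.7/(1+0.66)×log₁₀(75.61/60.33)
    = 0.82108 × 0.098046 = 0.0805 m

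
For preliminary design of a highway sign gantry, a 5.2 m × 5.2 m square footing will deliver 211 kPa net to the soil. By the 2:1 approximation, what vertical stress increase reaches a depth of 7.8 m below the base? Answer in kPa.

Δσ_z ≈ 33.8 kPa

By the 2:1 method the load spreads at 1 horizontal : 2 vertical, so at depth z the loaded area has grown by z in each plan dimension:
Δσ = qBL/((B+z)(L+z)) = 211×5.2×5.2/((5.2+7.8)(5.2+7.8)) = 33.76 kPa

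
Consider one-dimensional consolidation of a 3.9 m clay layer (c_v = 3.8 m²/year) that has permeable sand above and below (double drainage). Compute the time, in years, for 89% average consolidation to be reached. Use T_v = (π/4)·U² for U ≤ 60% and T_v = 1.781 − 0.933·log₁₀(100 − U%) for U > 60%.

t ≈ 0.81 years

Drainage path length: H_d = H/2 = 1.95 m (double drainage).
U > 60%: T_v = 1.781 − 0.933·log₁₀(100 − 89) = 0.80938.
t = T_v·H_d²/c_v = 0.80938×1.95²/3.8 = 0.8099 years.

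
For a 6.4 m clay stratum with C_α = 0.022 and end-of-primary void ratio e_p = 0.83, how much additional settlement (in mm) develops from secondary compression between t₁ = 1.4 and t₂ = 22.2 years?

S_s ≈ 92.3 mm

Secondary compression: S_s = C_α·H/(1+e_p)·log₁₀(t₂/t₁)
S_s = 0.022×6.4/(1+0.83)×log₁₀(22.2/1.4)
    = 0.07694 × 1.2 = 0.09235 m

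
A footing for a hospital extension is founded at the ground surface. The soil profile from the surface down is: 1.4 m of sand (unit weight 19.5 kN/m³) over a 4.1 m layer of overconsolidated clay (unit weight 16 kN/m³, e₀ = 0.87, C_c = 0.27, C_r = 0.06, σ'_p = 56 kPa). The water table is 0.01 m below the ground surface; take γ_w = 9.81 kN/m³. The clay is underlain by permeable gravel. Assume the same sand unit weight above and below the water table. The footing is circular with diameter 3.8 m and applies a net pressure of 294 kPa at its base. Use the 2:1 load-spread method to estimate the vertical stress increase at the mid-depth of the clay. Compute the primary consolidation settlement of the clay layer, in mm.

S_c ≈ 210 mm

Mid-depth of clay below the ground surface: z = 1.4 + 4.1/2 = 3.45 m.
Total vertical stress at mid-clay: σ_v = 19.5×1.4 + 16×2.05 = 60.1 kPa.
Pore pressure: u = 9.81×(3.45 − 0.01) = 33.746 kPa.
Initial effective stress: σ'_0 = σ_v − u = 60.1 − 33.746 = 26.354 kPa.
Stress increase at mid-clay by the 2:1 spreading method:
Δσ ≈ qD²/(D+z)² = 294×3.8²/(3.8+3.45)² = 80.768 kPa
Final effective stress: σ'_f = 26.354 + 80.768 = 107.12 kPa.
σ'_f = 107.12 > σ'_p = 56 kPa, so the stress path crosses the preconsolidation pressure — recompression up to σ'_p, then virgin compression beyond:
S_c = H/(1+e₀)·[C_r·log₁₀(σ'_p/σ'_0) + C_c·log₁₀(σ'_f/σ'_p)]
    = 4.1/1.87 × [0.06×log₁₀(56/26.354) + 0.27×log₁₀(107.12/56)]
    = 2.1925 × [0.01964 + 0.076054] = 0.2098 m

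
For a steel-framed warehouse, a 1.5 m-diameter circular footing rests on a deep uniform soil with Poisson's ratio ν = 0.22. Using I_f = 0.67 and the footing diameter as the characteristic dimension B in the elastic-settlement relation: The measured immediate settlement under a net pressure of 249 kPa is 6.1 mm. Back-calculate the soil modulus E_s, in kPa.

E_s ≈ 39000 kPa

S_e = q·B·(1−ν²)/E_s · I_f  ⇒  E_s = q·B·(1−ν²)·I_f / S_e.
E_s = 249 × 1.5 × 0.9516 × 0.67 / 0.0061 = 39040 kPa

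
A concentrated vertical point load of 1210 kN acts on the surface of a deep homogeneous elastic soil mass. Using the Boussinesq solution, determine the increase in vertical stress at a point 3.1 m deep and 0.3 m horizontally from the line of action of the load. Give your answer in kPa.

Δσ_z ≈ 58.7 kPa

Boussinesq vertical stress below a point load on an elastic half-space:
Δσ_z = 3P/(2πz²) · [1 + (r/z)²]^(−5/2)
r/z = 0.3/3.1 = 0.096774; [1+(r/z)²]^(−5/2) = 0.97697.
Δσ_z = 3×1210/(2π×3.1²) × 0.97697 = 60.118 × 0.97697 = 58.73 kPa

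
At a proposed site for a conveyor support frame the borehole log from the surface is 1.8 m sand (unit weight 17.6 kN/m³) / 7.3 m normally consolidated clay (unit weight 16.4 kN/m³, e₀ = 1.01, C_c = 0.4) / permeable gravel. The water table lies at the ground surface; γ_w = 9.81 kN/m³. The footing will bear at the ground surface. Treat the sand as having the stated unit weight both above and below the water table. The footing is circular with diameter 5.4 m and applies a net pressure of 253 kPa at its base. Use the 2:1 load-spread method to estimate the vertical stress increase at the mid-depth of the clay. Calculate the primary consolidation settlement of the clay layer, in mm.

S_c ≈ 614 mm

Mid-depth of clay below the ground surface: z = 1.8 + 7.3/2 = 5.45 m.
Total vertical stress at mid-clay: σ_v = 17.6×1.8 + 16.4×3.65 = 91.54 kPa.
Pore pressure: u = 9.81×(5.45 − 0) = 53.465 kPa.
Initial effective stress: σ'_0 = σ_v − u = 91.54 − 53.465 = 38.075 kPa.
Stress increase at mid-clay by the 2:1 spreading method:
Δσ ≈ qD²/(D+z)² = 253×5.4²/(5.4+5.45)² = 62.668 kPa
Final effective stress: σ'_f = σ'_0 + Δσ = 38.075 + 62.668 = 100.74 kPa.
Normally consolidated clay, so the full stress increment lies on the virgin compression line:
S_c = C_c·H/(1+e₀)·log₁₀(σ'_f/σ'_0) = 0.4×7.3/(1+1.01)×log₁₀(100.74/38.075)
    = 1.4527 × 0.42256 = 0.6139 m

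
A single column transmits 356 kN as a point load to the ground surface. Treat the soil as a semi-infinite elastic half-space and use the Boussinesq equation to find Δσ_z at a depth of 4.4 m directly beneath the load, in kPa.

Boussinesq vertical stress below a point load on an elastic half-space:
Δσ_z = 3P/(2πz²) · [1 + (r/z)²]^(−5/2)
r/z = 0/4.4 = 0; [1+(r/z)²]^(−5/2) = 1.
Δσ_z = 3×356/(2π×4.4²) × 1 = 8.7798 × 1 = 8.78 kPa

Δσ_z ≈ 8.78 kPa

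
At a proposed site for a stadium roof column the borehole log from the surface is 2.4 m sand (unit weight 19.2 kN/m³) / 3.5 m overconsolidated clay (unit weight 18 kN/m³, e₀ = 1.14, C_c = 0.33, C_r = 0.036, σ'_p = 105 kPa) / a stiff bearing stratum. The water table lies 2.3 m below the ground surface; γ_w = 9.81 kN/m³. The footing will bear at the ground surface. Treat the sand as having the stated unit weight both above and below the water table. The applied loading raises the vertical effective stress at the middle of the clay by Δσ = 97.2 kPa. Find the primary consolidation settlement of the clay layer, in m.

S_c ≈ 0.108 m

Mid-depth of clay below the ground surface: z = 2.4 + 3.5/2 = 4.15 m.
Total vertical stress at mid-clay: σ_v = 19.2×2.4 + 18×1.75 = 77.58 kPa.
Pore pressure: u = 9.81×(4.15 − 2.3) = 18.149 kPa.
Initial effective stress: σ'_0 = σ_v − u = 77.58 − 18.149 = 59.431 kPa.
Final effective stress: σ'_f = 59.431 + 97.2 = 156.63 kPa.
σ'_f = 156.63 > σ'_p = 105 kPa, so the stress path crosses the preconsolidation pressure — recompression up to σ'_p, then virgin compression beyond:
S_c = H/(1+e₀)·[C_r·log₁₀(σ'_p/σ'_0) + C_c·log₁₀(σ'_f/σ'_p)]
    = 3.5/2.14 × [0.036×log₁₀(105/59.431) + 0.33×log₁₀(156.63/105)]
    = 1.6355 × [0.0088983 + 0.057316] = 0.1083 m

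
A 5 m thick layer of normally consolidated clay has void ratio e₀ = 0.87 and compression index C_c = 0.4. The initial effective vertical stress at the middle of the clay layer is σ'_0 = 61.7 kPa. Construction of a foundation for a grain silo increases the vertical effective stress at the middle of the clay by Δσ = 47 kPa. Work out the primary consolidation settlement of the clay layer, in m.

Final effective stress: σ'_f = σ'_0 + Δσ = 61.7 + 47 = 108.7 kPa.
Normally consolidated clay, so the full stress increment lies on the virgin compression line:
S_c = C_c·H/(1+e₀)·log₁₀(σ'_f/σ'_0) = 0.4×5/(1+0.87)×log₁₀(108.7/61.7)
    = 1.0695 × 0.24594 = 0.263 m

S_c ≈ 0.263 m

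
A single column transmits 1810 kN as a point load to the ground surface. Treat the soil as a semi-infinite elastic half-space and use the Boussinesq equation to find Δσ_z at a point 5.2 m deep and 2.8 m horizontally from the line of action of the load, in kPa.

Boussinesq vertical stress below a point load on an elastic half-space:
Δσ_z = 3P/(2πz²) · [1 + (r/z)²]^(−5/2)
r/z = 2.8/5.2 = 0.53846; [1+(r/z)²]^(−5/2) = 0.52915.
Δσ_z = 3×1810/(2π×5.2²) × 0.52915 = 31.96 × 0.52915 = 16.91 kPa

Δσ_z ≈ 16.9 kPa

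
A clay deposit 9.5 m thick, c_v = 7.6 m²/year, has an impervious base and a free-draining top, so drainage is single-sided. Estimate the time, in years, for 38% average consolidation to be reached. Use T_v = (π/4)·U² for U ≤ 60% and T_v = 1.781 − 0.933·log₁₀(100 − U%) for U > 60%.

Drainage path length: H_d = H = 9.5 m (single drainage).
U ≤ 60%: T_v = (π/4)·U² = (π/4)×0.38² = 0.11341.
t = T_v·H_d²/c_v = 0.11341×9.5²/7.6 = 1.347 years.

t ≈ 1.35 years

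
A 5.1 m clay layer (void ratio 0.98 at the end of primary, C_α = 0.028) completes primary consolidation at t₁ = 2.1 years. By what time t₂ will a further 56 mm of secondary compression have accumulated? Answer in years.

S_s = C_α·H/(1+e_p)·log₁₀(t₂/t₁) ⇒ log₁₀(t₂/t₁) = S_s·(1+e_p)/(C_α·H).
log₁₀(t₂/t₁) = 0.056 × (1+0.98) / (0.028×5.1) = 0.7765
t₂ = t₁ × 10^0.7765 = 2.1 × 5.977 = 12.55 years

t₂ ≈ 12.6 years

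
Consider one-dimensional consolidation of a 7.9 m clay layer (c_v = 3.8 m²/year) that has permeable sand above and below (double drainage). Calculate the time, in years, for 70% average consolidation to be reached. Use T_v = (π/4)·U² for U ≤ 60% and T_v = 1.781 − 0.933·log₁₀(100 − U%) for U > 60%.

t ≈ 1.65 years

Drainage path length: H_d = H/2 = 3.95 m (double drainage).
U > 60%: T_v = 1.781 − 0.933·log₁₀(100 − 70) = 0.40285.
t = T_v·H_d²/c_v = 0.40285×3.95²/3.8 = 1.654 years.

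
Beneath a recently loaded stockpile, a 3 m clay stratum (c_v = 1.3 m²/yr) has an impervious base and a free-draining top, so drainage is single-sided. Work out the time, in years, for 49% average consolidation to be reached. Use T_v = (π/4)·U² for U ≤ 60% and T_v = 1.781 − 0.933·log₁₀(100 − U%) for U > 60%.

t ≈ 1.31 years

Drainage path length: H_d = H = 3 m (single drainage).
U ≤ 60%: T_v = (π/4)·U² = (π/4)×0.49² = 0.18857.
t = T_v·H_d²/c_v = 0.18857×3²/1.3 = 1.305 years.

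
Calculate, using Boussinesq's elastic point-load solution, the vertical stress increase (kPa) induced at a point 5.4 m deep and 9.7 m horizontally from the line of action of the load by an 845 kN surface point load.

Δσ_z ≈ 0.377 kPa

Boussinesq vertical stress below a point load on an elastic half-space:
Δσ_z = 3P/(2πz²) · [1 + (r/z)²]^(−5/2)
r/z = 9.7/5.4 = 1.7963; [1+(r/z)²]^(−5/2) = 0.027227.
Δσ_z = 3×845/(2π×5.4²) × 0.027227 = 13.836 × 0.027227 = 0.3767 kPa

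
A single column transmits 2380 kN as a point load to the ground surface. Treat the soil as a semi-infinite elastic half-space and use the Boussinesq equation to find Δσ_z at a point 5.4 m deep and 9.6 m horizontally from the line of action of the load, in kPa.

Δσ_z ≈ 1.1 kPa

Boussinesq vertical stress below a point load on an elastic half-space:
Δσ_z = 3P/(2πz²) · [1 + (r/z)²]^(−5/2)
r/z = 9.6/5.4 = 1.7778; [1+(r/z)²]^(−5/2) = 0.028323.
Δσ_z = 3×2380/(2π×5.4²) × 0.028323 = 38.97 × 0.028323 = 1.104 kPa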